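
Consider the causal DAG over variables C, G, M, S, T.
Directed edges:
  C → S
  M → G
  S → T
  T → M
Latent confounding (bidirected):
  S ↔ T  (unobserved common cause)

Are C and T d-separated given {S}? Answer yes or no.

Bayes-Ball from C | {S} reaches {G,M,T}.
T ∈ reach(C|{S}) ⇒ C ⊥̸ T | {S}.

No — C and T are d-connected given {S}.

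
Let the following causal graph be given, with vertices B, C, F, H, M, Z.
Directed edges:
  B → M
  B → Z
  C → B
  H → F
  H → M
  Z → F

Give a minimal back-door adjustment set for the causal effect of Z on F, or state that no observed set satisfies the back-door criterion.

Z→F: minimal back-door set ∅.

desc(Z)\{Z}={F}; candidates ⊆ {B,C,H,M}.
∅: Z⊥F given ∅ in G with Z→· removed — back-door holds.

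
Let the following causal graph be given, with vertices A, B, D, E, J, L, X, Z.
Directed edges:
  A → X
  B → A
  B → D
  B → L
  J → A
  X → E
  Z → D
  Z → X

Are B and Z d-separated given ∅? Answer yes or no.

Yes — B ⊥ Z | ∅.

Bayes-Ball from B | ∅ reaches {A,D,E,L,X}.
Z ∉ reach(B|∅) ⇒ B ⊥ Z | ∅.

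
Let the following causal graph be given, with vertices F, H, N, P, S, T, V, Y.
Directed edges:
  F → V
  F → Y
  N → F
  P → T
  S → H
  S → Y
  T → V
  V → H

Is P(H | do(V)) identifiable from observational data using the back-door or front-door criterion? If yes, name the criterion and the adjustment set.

P(H|do(V)): backdoor, adjust for ∅.

desc(V)\{V}={H}; candidates ⊆ {F,N,P,S,T,Y}.
∅: V⊥H given ∅ in G with V→· removed — back-door holds.
P(H|do(V)) = P(H|V) — no adjustment needed.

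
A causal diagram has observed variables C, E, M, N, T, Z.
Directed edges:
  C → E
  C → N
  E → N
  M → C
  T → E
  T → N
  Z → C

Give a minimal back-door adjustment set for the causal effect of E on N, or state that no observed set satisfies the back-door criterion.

E→N: minimal back-door set {C, T}.

desc(E)\{E}={N}; candidates ⊆ {C,M,T,Z}.
size 0: {}; under {} E still reaches {C,M,N,T,Z} ∋ N.
size 1: {C}, {M}, {T} …(+1); under {C} E still reaches {N,T} ∋ N.
{C,T}: E⊥N given {C,T} in G with E→· removed — back-door holds.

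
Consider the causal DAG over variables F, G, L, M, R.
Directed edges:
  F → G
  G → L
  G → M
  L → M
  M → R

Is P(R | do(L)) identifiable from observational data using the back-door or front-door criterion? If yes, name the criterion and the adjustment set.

desc(L)\{L}={M,R}; candidates ⊆ {F,G}.
size 0: {}; under {} L still reaches {F,G,M,R} ∋ R.
{G}: L⊥R given {G} in G with L→· removed — back-door holds.
P(R|do(L)) = Σ_{G} P(R|L,G)·P(G).

P(R|do(L)): backdoor, adjust for {G}.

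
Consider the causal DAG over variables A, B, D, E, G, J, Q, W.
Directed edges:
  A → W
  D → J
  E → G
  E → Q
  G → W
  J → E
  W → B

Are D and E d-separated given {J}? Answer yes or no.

Yes — D ⊥ E | {J}.

Bayes-Ball from D | {J} reaches ∅.
E ∉ reach(D|{J}) ⇒ D ⊥ E | {J}.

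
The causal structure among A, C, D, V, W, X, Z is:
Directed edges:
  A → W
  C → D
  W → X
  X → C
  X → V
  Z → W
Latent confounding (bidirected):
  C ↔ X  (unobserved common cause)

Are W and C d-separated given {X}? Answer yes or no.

No — W and C are d-connected given {X}.

Bayes-Ball from W | {X} reaches {A,C,D,Z}.
C ∈ reach(W|{X}) ⇒ W ⊥̸ C | {X}.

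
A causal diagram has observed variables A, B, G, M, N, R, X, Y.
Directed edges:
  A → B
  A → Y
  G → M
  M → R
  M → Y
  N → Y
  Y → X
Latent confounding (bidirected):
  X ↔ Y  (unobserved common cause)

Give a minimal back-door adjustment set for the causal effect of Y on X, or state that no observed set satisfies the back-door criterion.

desc(Y)\{Y}={X}; candidates ⊆ {A,B,G,M,N,R}.
Y↔X: latent back-door arc(s) into Y.
size 0: {}; under {} Y still reaches {A,B,G,M,N,R,X} ∋ X.
size 1: {A}, {B}, {G} …(+3); under {A} Y still reaches {G,M,N,R,X} ∋ X.
size 2: {A,B}, {A,G}, {A,M} …(+12); under {A,B} Y still reaches {G,M,N,R,X} ∋ X.
Y↔X cannot be blocked by any observed set — no back-door set.

Y→X: no observed back-door set.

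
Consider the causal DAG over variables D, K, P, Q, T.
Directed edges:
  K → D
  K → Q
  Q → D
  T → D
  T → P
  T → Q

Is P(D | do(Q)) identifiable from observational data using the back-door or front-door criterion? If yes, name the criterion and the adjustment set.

desc(Q)\{Q}={D}; candidates ⊆ {K,P,T}.
size 0: {}; under {} Q still reaches {D,K,P,T} ∋ D.
size 1: {K}, {P}, {T}; under {K} Q still reaches {D,P,T} ∋ D.
{K,T}: Q⊥D given {K,T} in G with Q→· removed — back-door holds.
P(D|do(Q)) = Σ_{K,T} P(D|Q,K,T)·P(K,T).

P(D|do(Q)): backdoor, adjust for {K, T}.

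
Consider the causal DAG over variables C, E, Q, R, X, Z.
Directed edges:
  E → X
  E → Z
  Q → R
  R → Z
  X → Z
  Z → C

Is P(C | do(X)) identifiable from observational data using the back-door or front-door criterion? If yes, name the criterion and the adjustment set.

desc(X)\{X}={C,Z}; candidates ⊆ {E,Q,R}.
size 0: {}; under {} X still reaches {C,E,Z} ∋ C.
{E}: X⊥C given {E} in G with X→· removed — back-door holds.
P(C|do(X)) = Σ_{E} P(C|X,E)·P(E).

P(C|do(X)): backdoor, adjust for {E}.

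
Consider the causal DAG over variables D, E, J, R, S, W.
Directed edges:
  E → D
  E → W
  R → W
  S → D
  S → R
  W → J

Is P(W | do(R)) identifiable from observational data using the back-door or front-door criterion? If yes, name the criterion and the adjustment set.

desc(R)\{R}={J,W}; candidates ⊆ {D,E,S}.
∅: R⊥W given ∅ in G with R→· removed — back-door holds.
P(W|do(R)) = P(W|R) — no adjustment needed.

P(W|do(R)): backdoor, adjust for ∅.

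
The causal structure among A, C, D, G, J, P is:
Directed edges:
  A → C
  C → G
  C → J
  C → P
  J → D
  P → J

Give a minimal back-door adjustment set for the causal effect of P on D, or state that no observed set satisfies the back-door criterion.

desc(P)\{P}={D,J}; candidates ⊆ {A,C,G}.
size 0: {}; under {} P still reaches {A,C,D,G,J} ∋ D.
{C}: P⊥D given {C} in G with P→· removed — back-door holds.

P→D: minimal back-door set {C}.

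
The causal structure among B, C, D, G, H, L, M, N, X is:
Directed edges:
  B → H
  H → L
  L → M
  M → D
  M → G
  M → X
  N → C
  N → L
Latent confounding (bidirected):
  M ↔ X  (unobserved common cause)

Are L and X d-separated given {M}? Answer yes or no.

No — L and X are d-connected given {M}.

Bayes-Ball from L | {M} reaches {B,C,H,N,X}.
X ∈ reach(L|{M}) ⇒ L ⊥̸ X | {M}.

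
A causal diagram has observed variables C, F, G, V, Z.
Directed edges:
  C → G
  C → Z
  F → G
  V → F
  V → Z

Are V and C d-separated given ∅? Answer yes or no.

Bayes-Ball from V | ∅ reaches {F,G,Z}.
C ∉ reach(V|∅) ⇒ V ⊥ C | ∅.

Yes — V ⊥ C | ∅.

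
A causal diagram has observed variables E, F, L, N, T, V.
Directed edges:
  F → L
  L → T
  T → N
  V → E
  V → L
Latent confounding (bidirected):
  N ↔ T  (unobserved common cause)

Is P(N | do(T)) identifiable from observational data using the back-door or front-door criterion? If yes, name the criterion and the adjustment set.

P(N|do(T)): not identifiable (no BD/FD set).

desc(T)\{T}={N}; candidates ⊆ {E,F,L,V}.
T↔N: latent back-door arc(s) into T.
size 0: {}; under {} T still reaches {E,F,L,N,V} ∋ N.
size 1: {E}, {F}, {L} …(+1); under {E} T still reaches {F,L,N,V} ∋ N.
size 2: {E,F}, {E,L}, {E,V} …(+3); under {E,F} T still reaches {L,N,V} ∋ N.
T↔N cannot be blocked by any observed set — no back-door set.
No mediator lies on a directed T→…→N path.
Neither criterion identifies P(N|do(T)) in this graph.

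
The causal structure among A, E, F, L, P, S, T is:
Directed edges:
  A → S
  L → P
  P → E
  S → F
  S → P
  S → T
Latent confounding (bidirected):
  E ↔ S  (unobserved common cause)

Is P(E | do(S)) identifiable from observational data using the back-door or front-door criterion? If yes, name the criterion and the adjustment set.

P(E|do(S)): frontdoor, adjust for {P}.

desc(S)\{S}={E,F,P,T}; candidates ⊆ {A,L}.
S↔E: latent back-door arc(s) into S.
size 0: {}; under {} S still reaches {A,E} ∋ E.
size 1: {A}, {L}; under {A} S still reaches {E} ∋ E.
size 2: {A,L}; under {A,L} S still reaches {E} ∋ E.
S↔E cannot be blocked by any observed set — no back-door set.
{P}: (i) intercepts every directed S→E path; (ii) no back-door S→{P}; (iii) {S} blocks every back-door {P}→E. Front-door holds.
P(E|do(S)) = Σ_{P} P(P|S) Σ_{S'} P(E|P,S')P(S').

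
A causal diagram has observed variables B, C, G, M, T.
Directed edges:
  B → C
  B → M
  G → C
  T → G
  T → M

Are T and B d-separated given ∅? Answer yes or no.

Bayes-Ball from T | ∅ reaches {C,G,M}.
B ∉ reach(T|∅) ⇒ T ⊥ B | ∅.

Yes — T ⊥ B | ∅.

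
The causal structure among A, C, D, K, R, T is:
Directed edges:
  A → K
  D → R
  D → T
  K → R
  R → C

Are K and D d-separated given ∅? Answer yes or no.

Yes — K ⊥ D | ∅.

Bayes-Ball from K | ∅ reaches {A,C,R}.
D ∉ reach(K|∅) ⇒ K ⊥ D | ∅.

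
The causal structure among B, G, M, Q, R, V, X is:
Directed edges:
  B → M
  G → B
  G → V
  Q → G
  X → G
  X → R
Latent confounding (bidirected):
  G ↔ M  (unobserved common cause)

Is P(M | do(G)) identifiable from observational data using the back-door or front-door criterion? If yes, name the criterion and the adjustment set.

desc(G)\{G}={B,M,V}; candidates ⊆ {Q,R,X}.
G↔M: latent back-door arc(s) into G.
size 0: {}; under {} G still reaches {M,Q,R,X} ∋ M.
size 1: {Q}, {R}, {X}; under {Q} G still reaches {M,R,X} ∋ M.
size 2: {Q,R}, {Q,X}, {R,X}; under {Q,R} G still reaches {M,X} ∋ M.
G↔M cannot be blocked by any observed set — no back-door set.
{B}: (i) intercepts every directed G→M path; (ii) no back-door G→{B}; (iii) {G} blocks every back-door {B}→M. Front-door holds.
P(M|do(G)) = Σ_{B} P(B|G) Σ_{G'} P(M|B,G')P(G').

P(M|do(G)): frontdoor, adjust for {B}.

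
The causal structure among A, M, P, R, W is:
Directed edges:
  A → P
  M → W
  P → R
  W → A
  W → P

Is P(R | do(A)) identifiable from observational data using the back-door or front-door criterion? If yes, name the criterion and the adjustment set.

P(R|do(A)): backdoor, adjust for {W}.

desc(A)\{A}={P,R}; candidates ⊆ {M,W}.
size 0: {}; under {} A still reaches {M,P,R,W} ∋ R.
{W}: A⊥R given {W} in G with A→· removed — back-door holds.
P(R|do(A)) = Σ_{W} P(R|A,W)·P(W).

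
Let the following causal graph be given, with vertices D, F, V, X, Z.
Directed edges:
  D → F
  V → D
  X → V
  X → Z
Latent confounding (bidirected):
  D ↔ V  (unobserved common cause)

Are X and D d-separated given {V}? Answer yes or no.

No — X and D are d-connected given {V}.

Bayes-Ball from X | {V} reaches {D,F,Z}.
D ∈ reach(X|{V}) ⇒ X ⊥̸ D | {V}.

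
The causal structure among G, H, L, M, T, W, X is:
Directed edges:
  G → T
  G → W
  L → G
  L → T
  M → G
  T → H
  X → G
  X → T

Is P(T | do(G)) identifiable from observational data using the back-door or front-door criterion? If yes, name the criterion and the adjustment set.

desc(G)\{G}={H,T,W}; candidates ⊆ {L,M,X}.
size 0: {}; under {} G still reaches {H,L,M,T,X} ∋ T.
size 1: {L}, {M}, {X}; under {L} G still reaches {H,M,T,X} ∋ T.
{L,X}: G⊥T given {L,X} in G with G→· removed — back-door holds.
P(T|do(G)) = Σ_{L,X} P(T|G,L,X)·P(L,X).

P(T|do(G)): backdoor, adjust for {L, X}.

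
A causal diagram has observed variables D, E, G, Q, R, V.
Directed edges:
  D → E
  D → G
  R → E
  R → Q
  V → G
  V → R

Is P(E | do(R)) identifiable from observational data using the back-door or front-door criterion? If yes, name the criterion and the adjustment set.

desc(R)\{R}={E,Q}; candidates ⊆ {D,G,V}.
∅: R⊥E given ∅ in G with R→· removed — back-door holds.
P(E|do(R)) = P(E|R) — no adjustment needed.

P(E|do(R)): backdoor, adjust for ∅.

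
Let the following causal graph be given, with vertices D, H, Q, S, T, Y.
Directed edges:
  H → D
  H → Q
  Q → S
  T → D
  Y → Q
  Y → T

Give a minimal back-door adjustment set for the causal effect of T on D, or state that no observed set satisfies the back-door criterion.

T→D: minimal back-door set ∅.

desc(T)\{T}={D}; candidates ⊆ {H,Q,S,Y}.
∅: T⊥D given ∅ in G with T→· removed — back-door holds.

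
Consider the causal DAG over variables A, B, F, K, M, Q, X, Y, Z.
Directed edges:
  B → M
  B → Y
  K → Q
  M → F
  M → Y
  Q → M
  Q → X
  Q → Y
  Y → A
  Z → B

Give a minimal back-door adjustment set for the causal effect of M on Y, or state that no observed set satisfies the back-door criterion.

M→Y: minimal back-door set {B, Q}.

desc(M)\{M}={A,F,Y}; candidates ⊆ {B,K,Q,X,Z}.
size 0: {}; under {} M still reaches {A,B,K,Q,X,Y,Z} ∋ Y.
size 1: {B}, {K}, {Q} …(+2); under {B} M still reaches {A,K,Q,X,Y} ∋ Y.
{B,Q}: M⊥Y given {B,Q} in G with M→· removed — back-door holds.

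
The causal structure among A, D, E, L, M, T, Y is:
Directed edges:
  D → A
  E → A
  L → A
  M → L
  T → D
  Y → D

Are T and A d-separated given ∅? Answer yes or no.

Bayes-Ball from T | ∅ reaches {A,D}.
A ∈ reach(T|∅) ⇒ T ⊥̸ A | ∅.

No — T and A are d-connected given ∅.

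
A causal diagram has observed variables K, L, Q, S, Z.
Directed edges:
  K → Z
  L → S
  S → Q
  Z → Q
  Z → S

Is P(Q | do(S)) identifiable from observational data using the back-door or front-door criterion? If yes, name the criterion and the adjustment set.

desc(S)\{S}={Q}; candidates ⊆ {K,L,Z}.
size 0: {}; under {} S still reaches {K,L,Q,Z} ∋ Q.
{Z}: S⊥Q given {Z} in G with S→· removed — back-door holds.
P(Q|do(S)) = Σ_{Z} P(Q|S,Z)·P(Z).

P(Q|do(S)): backdoor, adjust for {Z}.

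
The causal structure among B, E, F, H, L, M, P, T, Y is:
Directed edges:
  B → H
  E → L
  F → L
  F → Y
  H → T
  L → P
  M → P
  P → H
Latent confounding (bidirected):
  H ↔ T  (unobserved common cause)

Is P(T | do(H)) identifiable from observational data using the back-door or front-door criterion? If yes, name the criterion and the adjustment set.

desc(H)\{H}={T}; candidates ⊆ {B,E,F,L,M,P,Y}.
H↔T: latent back-door arc(s) into H.
size 0: {}; under {} H still reaches {B,E,F,L,M,P,T,Y} ∋ T.
size 1: {B}, {E}, {F} …(+4); under {B} H still reaches {E,F,L,M,P,T,Y} ∋ T.
size 2: {B,E}, {B,F}, {B,L} …(+18); under {B,E} H still reaches {F,L,M,P,T,Y} ∋ T.
H↔T cannot be blocked by any observed set — no back-door set.
No mediator lies on a directed H→…→T path.
Neither criterion identifies P(T|do(H)) in this graph.

P(T|do(H)): not identifiable (no BD/FD set).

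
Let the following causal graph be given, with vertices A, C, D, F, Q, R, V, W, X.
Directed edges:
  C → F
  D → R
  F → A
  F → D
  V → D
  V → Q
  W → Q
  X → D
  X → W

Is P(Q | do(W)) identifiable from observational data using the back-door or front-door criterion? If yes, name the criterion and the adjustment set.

desc(W)\{W}={Q}; candidates ⊆ {A,C,D,F,R,V,X}.
∅: W⊥Q given ∅ in G with W→· removed — back-door holds.
P(Q|do(W)) = P(Q|W) — no adjustment needed.

P(Q|do(W)): backdoor, adjust for ∅.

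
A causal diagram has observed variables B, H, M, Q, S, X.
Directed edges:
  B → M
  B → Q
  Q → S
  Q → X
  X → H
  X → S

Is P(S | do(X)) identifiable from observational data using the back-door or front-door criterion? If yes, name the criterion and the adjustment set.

desc(X)\{X}={H,S}; candidates ⊆ {B,M,Q}.
size 0: {}; under {} X still reaches {B,M,Q,S} ∋ S.
{Q}: X⊥S given {Q} in G with X→· removed — back-door holds.
P(S|do(X)) = Σ_{Q} P(S|X,Q)·P(Q).

P(S|do(X)): backdoor, adjust for {Q}.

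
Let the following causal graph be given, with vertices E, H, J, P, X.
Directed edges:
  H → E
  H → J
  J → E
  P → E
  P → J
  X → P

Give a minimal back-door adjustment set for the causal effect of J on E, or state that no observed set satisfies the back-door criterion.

desc(J)\{J}={E}; candidates ⊆ {H,P,X}.
size 0: {}; under {} J still reaches {E,H,P,X} ∋ E.
size 1: {H}, {P}, {X}; under {H} J still reaches {E,P,X} ∋ E.
{H,P}: J⊥E given {H,P} in G with J→· removed — back-door holds.

J→E: minimal back-door set {H, P}.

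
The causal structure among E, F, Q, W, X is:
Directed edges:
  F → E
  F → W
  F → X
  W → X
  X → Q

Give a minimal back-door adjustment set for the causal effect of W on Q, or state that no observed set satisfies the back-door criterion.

desc(W)\{W}={Q,X}; candidates ⊆ {E,F}.
size 0: {}; under {} W still reaches {E,F,Q,X} ∋ Q.
{F}: W⊥Q given {F} in G with W→· removed — back-door holds.

W→Q: minimal back-door set {F}.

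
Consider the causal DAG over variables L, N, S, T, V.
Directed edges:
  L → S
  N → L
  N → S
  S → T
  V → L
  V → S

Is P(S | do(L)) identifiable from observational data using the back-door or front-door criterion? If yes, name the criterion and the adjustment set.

desc(L)\{L}={S,T}; candidates ⊆ {N,V}.
size 0: {}; under {} L still reaches {N,S,T,V} ∋ S.
size 1: {N}, {V}; under {N} L still reaches {S,T,V} ∋ S.
{N,V}: L⊥S given {N,V} in G with L→· removed — back-door holds.
P(S|do(L)) = Σ_{N,V} P(S|L,N,V)·P(N,V).

P(S|do(L)): backdoor, adjust for {N, V}.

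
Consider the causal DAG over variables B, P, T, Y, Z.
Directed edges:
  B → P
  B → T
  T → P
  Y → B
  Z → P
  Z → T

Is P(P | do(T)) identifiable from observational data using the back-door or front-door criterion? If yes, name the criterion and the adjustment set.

desc(T)\{T}={P}; candidates ⊆ {B,Y,Z}.
size 0: {}; under {} T still reaches {B,P,Y,Z} ∋ P.
size 1: {B}, {Y}, {Z}; under {B} T still reaches {P,Z} ∋ P.
{B,Z}: T⊥P given {B,Z} in G with T→· removed — back-door holds.
P(P|do(T)) = Σ_{B,Z} P(P|T,B,Z)·P(B,Z).

P(P|do(T)): backdoor, adjust for {B, Z}.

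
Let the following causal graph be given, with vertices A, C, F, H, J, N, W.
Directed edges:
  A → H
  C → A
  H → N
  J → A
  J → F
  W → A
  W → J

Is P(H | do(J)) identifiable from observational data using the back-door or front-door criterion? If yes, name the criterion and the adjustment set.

desc(J)\{J}={A,F,H,N}; candidates ⊆ {C,W}.
size 0: {}; under {} J still reaches {A,H,N,W} ∋ H.
{W}: J⊥H given {W} in G with J→· removed — back-door holds.
P(H|do(J)) = Σ_{W} P(H|J,W)·P(W).

P(H|do(J)): backdoor, adjust for {W}.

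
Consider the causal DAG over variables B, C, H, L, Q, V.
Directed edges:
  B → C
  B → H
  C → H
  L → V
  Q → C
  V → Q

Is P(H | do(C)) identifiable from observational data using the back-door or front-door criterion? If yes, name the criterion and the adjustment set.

desc(C)\{C}={H}; candidates ⊆ {B,L,Q,V}.
size 0: {}; under {} C still reaches {B,H,L,Q,V} ∋ H.
{B}: C⊥H given {B} in G with C→· removed — back-door holds.
P(H|do(C)) = Σ_{B} P(H|C,B)·P(B).

P(H|do(C)): backdoor, adjust for {B}.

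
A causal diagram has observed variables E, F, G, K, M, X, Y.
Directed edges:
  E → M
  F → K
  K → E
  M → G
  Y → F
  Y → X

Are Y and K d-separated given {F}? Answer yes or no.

Yes — Y ⊥ K | {F}.

Bayes-Ball from Y | {F} reaches {X}.
K ∉ reach(Y|{F}) ⇒ Y ⊥ K | {F}.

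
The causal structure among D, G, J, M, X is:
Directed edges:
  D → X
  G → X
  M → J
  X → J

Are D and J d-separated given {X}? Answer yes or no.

Bayes-Ball from D | {X} reaches {G}.
J ∉ reach(D|{X}) ⇒ D ⊥ J | {X}.

Yes — D ⊥ J | {X}.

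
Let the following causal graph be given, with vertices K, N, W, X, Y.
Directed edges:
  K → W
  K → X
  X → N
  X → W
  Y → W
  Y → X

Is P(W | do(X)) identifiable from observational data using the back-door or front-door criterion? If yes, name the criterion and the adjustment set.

P(W|do(X)): backdoor, adjust for {K, Y}.

desc(X)\{X}={N,W}; candidates ⊆ {K,Y}.
size 0: {}; under {} X still reaches {K,W,Y} ∋ W.
size 1: {K}, {Y}; under {K} X still reaches {W,Y} ∋ W.
{K,Y}: X⊥W given {K,Y} in G with X→· removed — back-door holds.
P(W|do(X)) = Σ_{K,Y} P(W|X,K,Y)·P(K,Y).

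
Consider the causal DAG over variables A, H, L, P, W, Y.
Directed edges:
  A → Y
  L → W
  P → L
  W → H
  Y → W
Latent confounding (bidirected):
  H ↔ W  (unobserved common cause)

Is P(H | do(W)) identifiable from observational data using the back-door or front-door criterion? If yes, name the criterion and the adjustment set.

desc(W)\{W}={H}; candidates ⊆ {A,L,P,Y}.
W↔H: latent back-door arc(s) into W.
size 0: {}; under {} W still reaches {A,H,L,P,Y} ∋ H.
size 1: {A}, {L}, {P} …(+1); under {A} W still reaches {H,L,P,Y} ∋ H.
size 2: {A,L}, {A,P}, {A,Y} …(+3); under {A,L} W still reaches {H,Y} ∋ H.
W↔H cannot be blocked by any observed set — no back-door set.
No mediator lies on a directed W→…→H path.
Neither criterion identifies P(H|do(W)) in this graph.

P(H|do(W)): not identifiable (no BD/FD set).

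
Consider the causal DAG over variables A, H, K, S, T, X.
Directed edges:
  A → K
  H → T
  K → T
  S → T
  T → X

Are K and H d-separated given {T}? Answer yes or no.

No — K and H are d-connected given {T}.

Bayes-Ball from K | {T} reaches {A,H,S}.
H ∈ reach(K|{T}) ⇒ K ⊥̸ H | {T}.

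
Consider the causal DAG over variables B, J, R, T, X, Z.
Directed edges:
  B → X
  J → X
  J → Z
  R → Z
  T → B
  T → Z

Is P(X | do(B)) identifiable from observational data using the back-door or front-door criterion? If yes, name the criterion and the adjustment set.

desc(B)\{B}={X}; candidates ⊆ {J,R,T,Z}.
∅: B⊥X given ∅ in G with B→· removed — back-door holds.
P(X|do(B)) = P(X|B) — no adjustment needed.

P(X|do(B)): backdoor, adjust for ∅.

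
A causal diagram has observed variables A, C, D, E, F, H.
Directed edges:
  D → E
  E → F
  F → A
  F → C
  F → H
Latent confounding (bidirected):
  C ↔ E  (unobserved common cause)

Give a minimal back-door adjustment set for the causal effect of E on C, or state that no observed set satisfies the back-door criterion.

E→C: no observed back-door set.

desc(E)\{E}={A,C,F,H}; candidates ⊆ {D}.
E↔C: latent back-door arc(s) into E.
size 0: {}; under {} E still reaches {C,D} ∋ C.
size 1: {D}; under {D} E still reaches {C} ∋ C.
E↔C cannot be blocked by any observed set — no back-door set.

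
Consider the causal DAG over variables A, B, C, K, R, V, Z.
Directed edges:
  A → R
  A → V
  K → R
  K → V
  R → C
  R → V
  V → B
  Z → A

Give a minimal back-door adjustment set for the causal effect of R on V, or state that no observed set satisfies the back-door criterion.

desc(R)\{R}={B,C,V}; candidates ⊆ {A,K,Z}.
size 0: {}; under {} R still reaches {A,B,K,V,Z} ∋ V.
size 1: {A}, {K}, {Z}; under {A} R still reaches {B,K,V} ∋ V.
{A,K}: R⊥V given {A,K} in G with R→· removed — back-door holds.

R→V: minimal back-door set {A, K}.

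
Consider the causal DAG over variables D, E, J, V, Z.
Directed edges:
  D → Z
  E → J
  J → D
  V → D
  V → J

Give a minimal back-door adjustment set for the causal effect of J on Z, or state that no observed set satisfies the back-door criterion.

J→Z: minimal back-door set {V}.

desc(J)\{J}={D,Z}; candidates ⊆ {E,V}.
size 0: {}; under {} J still reaches {D,E,V,Z} ∋ Z.
{V}: J⊥Z given {V} in G with J→· removed — back-door holds.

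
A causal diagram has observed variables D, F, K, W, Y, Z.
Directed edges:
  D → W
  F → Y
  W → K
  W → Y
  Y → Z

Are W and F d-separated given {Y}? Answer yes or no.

No — W and F are d-connected given {Y}.

Bayes-Ball from W | {Y} reaches {D,F,K}.
F ∈ reach(W|{Y}) ⇒ W ⊥̸ F | {Y}.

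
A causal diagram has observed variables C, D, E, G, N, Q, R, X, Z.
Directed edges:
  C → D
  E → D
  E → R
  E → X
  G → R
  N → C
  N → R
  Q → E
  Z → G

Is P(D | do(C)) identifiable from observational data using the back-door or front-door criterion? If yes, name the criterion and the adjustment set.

P(D|do(C)): backdoor, adjust for ∅.

desc(C)\{C}={D}; candidates ⊆ {E,G,N,Q,R,X,Z}.
∅: C⊥D given ∅ in G with C→· removed — back-door holds.
P(D|do(C)) = P(D|C) — no adjustment needed.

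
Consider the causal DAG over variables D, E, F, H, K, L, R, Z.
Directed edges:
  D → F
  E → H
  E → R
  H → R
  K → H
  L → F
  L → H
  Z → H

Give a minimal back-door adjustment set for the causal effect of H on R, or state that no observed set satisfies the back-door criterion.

H→R: minimal back-door set {E}.

desc(H)\{H}={R}; candidates ⊆ {D,E,F,K,L,Z}.
size 0: {}; under {} H still reaches {E,F,K,L,R,Z} ∋ R.
{E}: H⊥R given {E} in G with H→· removed — back-door holds.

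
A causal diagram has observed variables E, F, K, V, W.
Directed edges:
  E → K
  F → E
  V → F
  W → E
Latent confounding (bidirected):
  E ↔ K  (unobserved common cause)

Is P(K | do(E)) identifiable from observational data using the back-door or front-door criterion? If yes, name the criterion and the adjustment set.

desc(E)\{E}={K}; candidates ⊆ {F,V,W}.
E↔K: latent back-door arc(s) into E.
size 0: {}; under {} E still reaches {F,K,V,W} ∋ K.
size 1: {F}, {V}, {W}; under {F} E still reaches {K,W} ∋ K.
size 2: {F,V}, {F,W}, {V,W}; under {F,V} E still reaches {K,W} ∋ K.
E↔K cannot be blocked by any observed set — no back-door set.
No mediator lies on a directed E→…→K path.
Neither criterion identifies P(K|do(E)) in this graph.

P(K|do(E)): not identifiable (no BD/FD set).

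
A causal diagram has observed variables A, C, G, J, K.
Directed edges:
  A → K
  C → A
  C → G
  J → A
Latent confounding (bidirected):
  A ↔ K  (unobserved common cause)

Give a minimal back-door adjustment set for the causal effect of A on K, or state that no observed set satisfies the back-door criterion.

A→K: no observed back-door set.

desc(A)\{A}={K}; candidates ⊆ {C,G,J}.
A↔K: latent back-door arc(s) into A.
size 0: {}; under {} A still reaches {C,G,J,K} ∋ K.
size 1: {C}, {G}, {J}; under {C} A still reaches {J,K} ∋ K.
size 2: {C,G}, {C,J}, {G,J}; under {C,G} A still reaches {J,K} ∋ K.
A↔K cannot be blocked by any observed set — no back-door set.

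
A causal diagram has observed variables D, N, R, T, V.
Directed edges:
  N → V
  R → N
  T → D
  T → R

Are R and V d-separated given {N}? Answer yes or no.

Yes — R ⊥ V | {N}.

Bayes-Ball from R | {N} reaches {D,T}.
V ∉ reach(R|{N}) ⇒ R ⊥ V | {N}.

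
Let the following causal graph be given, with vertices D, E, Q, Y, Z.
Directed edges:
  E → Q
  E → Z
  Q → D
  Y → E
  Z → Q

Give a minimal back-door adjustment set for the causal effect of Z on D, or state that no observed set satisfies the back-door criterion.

Z→D: minimal back-door set {E}.

desc(Z)\{Z}={D,Q}; candidates ⊆ {E,Y}.
size 0: {}; under {} Z still reaches {D,E,Q,Y} ∋ D.
{E}: Z⊥D given {E} in G with Z→· removed — back-door holds.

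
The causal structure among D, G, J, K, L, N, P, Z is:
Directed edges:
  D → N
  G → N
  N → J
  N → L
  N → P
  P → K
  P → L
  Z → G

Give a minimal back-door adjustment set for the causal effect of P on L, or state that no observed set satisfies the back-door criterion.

desc(P)\{P}={K,L}; candidates ⊆ {D,G,J,N,Z}.
size 0: {}; under {} P still reaches {D,G,J,L,N,Z} ∋ L.
{N}: P⊥L given {N} in G with P→· removed — back-door holds.

P→L: minimal back-door set {N}.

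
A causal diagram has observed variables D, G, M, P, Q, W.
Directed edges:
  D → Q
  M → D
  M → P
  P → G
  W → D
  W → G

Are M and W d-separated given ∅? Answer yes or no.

Bayes-Ball from M | ∅ reaches {D,G,P,Q}.
W ∉ reach(M|∅) ⇒ M ⊥ W | ∅.

Yes — M ⊥ W | ∅.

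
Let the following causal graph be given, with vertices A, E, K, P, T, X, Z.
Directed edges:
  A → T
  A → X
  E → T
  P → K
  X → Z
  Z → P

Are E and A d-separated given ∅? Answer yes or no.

Bayes-Ball from E | ∅ reaches {T}.
A ∉ reach(E|∅) ⇒ E ⊥ A | ∅.

Yes — E ⊥ A | ∅.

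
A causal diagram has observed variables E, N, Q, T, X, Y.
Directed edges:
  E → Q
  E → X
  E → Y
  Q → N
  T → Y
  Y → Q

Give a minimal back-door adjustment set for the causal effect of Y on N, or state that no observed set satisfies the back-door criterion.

desc(Y)\{Y}={N,Q}; candidates ⊆ {E,T,X}.
size 0: {}; under {} Y still reaches {E,N,Q,T,X} ∋ N.
{E}: Y⊥N given {E} in G with Y→· removed — back-door holds.

Y→N: minimal back-door set {E}.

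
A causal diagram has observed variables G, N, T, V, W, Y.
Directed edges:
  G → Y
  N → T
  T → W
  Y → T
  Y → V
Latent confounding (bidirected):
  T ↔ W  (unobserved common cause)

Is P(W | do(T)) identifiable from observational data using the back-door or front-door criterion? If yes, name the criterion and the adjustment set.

P(W|do(T)): not identifiable (no BD/FD set).

desc(T)\{T}={W}; candidates ⊆ {G,N,V,Y}.
T↔W: latent back-door arc(s) into T.
size 0: {}; under {} T still reaches {G,N,V,W,Y} ∋ W.
size 1: {G}, {N}, {V} …(+1); under {G} T still reaches {N,V,W,Y} ∋ W.
size 2: {G,N}, {G,V}, {G,Y} …(+3); under {G,N} T still reaches {V,W,Y} ∋ W.
T↔W cannot be blocked by any observed set — no back-door set.
No mediator lies on a directed T→…→W path.
Neither criterion identifies P(W|do(T)) in this graph.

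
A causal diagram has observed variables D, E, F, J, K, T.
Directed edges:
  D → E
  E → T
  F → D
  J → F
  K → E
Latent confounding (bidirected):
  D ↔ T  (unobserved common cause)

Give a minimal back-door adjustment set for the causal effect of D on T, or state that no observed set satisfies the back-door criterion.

desc(D)\{D}={E,T}; candidates ⊆ {F,J,K}.
D↔T: latent back-door arc(s) into D.
size 0: {}; under {} D still reaches {F,J,T} ∋ T.
size 1: {F}, {J}, {K}; under {F} D still reaches {T} ∋ T.
size 2: {F,J}, {F,K}, {J,K}; under {F,J} D still reaches {T} ∋ T.
D↔T cannot be blocked by any observed set — no back-door set.

D→T: no observed back-door set.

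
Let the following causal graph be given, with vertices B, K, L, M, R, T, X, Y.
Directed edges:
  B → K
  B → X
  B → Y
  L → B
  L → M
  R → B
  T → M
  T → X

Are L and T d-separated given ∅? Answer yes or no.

Yes — L ⊥ T | ∅.

Bayes-Ball from L | ∅ reaches {B,K,M,X,Y}.
T ∉ reach(L|∅) ⇒ L ⊥ T | ∅.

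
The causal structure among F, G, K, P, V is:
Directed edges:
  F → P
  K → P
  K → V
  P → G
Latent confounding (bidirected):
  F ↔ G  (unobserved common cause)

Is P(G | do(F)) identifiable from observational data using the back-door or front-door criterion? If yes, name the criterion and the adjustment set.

P(G|do(F)): frontdoor, adjust for {P}.

desc(F)\{F}={G,P}; candidates ⊆ {K,V}.
F↔G: latent back-door arc(s) into F.
size 0: {}; under {} F still reaches {G} ∋ G.
size 1: {K}, {V}; under {K} F still reaches {G} ∋ G.
size 2: {K,V}; under {K,V} F still reaches {G} ∋ G.
F↔G cannot be blocked by any observed set — no back-door set.
{P}: (i) intercepts every directed F→G path; (ii) no back-door F→{P}; (iii) {F} blocks every back-door {P}→G. Front-door holds.
P(G|do(F)) = Σ_{P} P(P|F) Σ_{F'} P(G|P,F')P(F').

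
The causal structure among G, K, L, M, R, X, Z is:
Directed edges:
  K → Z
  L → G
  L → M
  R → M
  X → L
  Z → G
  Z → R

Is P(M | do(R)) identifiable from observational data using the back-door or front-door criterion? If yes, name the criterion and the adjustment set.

desc(R)\{R}={M}; candidates ⊆ {G,K,L,X,Z}.
∅: R⊥M given ∅ in G with R→· removed — back-door holds.
P(M|do(R)) = P(M|R) — no adjustment needed.

P(M|do(R)): backdoor, adjust for ∅.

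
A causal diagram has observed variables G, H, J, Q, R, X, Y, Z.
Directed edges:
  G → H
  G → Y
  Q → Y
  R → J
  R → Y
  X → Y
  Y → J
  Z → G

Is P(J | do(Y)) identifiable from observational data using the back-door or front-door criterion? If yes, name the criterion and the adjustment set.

desc(Y)\{Y}={J}; candidates ⊆ {G,H,Q,R,X,Z}.
size 0: {}; under {} Y still reaches {G,H,J,Q,R,X,Z} ∋ J.
{R}: Y⊥J given {R} in G with Y→· removed — back-door holds.
P(J|do(Y)) = Σ_{R} P(J|Y,R)·P(R).

P(J|do(Y)): backdoor, adjust for {R}.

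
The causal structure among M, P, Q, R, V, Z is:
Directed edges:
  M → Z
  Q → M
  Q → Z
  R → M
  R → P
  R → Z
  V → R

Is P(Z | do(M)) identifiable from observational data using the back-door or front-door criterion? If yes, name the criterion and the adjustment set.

desc(M)\{M}={Z}; candidates ⊆ {P,Q,R,V}.
size 0: {}; under {} M still reaches {P,Q,R,V,Z} ∋ Z.
size 1: {P}, {Q}, {R} …(+1); under {P} M still reaches {Q,R,V,Z} ∋ Z.
{Q,R}: M⊥Z given {Q,R} in G with M→· removed — back-door holds.
P(Z|do(M)) = Σ_{Q,R} P(Z|M,Q,R)·P(Q,R).

P(Z|do(M)): backdoor, adjust for {Q, R}.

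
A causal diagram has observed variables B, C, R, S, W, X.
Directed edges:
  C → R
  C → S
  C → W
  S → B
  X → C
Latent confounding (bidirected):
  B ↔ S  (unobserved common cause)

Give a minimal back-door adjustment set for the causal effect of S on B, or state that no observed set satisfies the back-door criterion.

desc(S)\{S}={B}; candidates ⊆ {C,R,W,X}.
S↔B: latent back-door arc(s) into S.
size 0: {}; under {} S still reaches {B,C,R,W,X} ∋ B.
size 1: {C}, {R}, {W} …(+1); under {C} S still reaches {B} ∋ B.
size 2: {C,R}, {C,W}, {C,X} …(+3); under {C,R} S still reaches {B} ∋ B.
S↔B cannot be blocked by any observed set — no back-door set.

S→B: no observed back-door set.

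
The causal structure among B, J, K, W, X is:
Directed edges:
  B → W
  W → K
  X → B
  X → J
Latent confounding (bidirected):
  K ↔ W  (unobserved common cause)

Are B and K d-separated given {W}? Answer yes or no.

Bayes-Ball from B | {W} reaches {J,K,X}.
K ∈ reach(B|{W}) ⇒ B ⊥̸ K | {W}.

No — B and K are d-connected given {W}.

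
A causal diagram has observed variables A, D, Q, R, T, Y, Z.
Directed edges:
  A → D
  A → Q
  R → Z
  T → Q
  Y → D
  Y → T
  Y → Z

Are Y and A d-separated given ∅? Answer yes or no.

Bayes-Ball from Y | ∅ reaches {D,Q,T,Z}.
A ∉ reach(Y|∅) ⇒ Y ⊥ A | ∅.

Yes — Y ⊥ A | ∅.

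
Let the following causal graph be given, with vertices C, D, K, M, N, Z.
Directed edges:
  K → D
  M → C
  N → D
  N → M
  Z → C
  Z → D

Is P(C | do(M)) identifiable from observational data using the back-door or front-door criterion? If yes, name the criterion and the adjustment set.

P(C|do(M)): backdoor, adjust for ∅.

desc(M)\{M}={C}; candidates ⊆ {D,K,N,Z}.
∅: M⊥C given ∅ in G with M→· removed — back-door holds.
P(C|do(M)) = P(C|M) — no adjustment needed.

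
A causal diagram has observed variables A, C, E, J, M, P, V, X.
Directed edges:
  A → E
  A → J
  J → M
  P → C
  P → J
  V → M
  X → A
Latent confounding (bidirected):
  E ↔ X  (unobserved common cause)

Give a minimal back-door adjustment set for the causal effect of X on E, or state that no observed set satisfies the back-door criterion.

desc(X)\{X}={A,E,J,M}; candidates ⊆ {C,P,V}.
X↔E: latent back-door arc(s) into X.
size 0: {}; under {} X still reaches {E} ∋ E.
size 1: {C}, {P}, {V}; under {C} X still reaches {E} ∋ E.
size 2: {C,P}, {C,V}, {P,V}; under {C,P} X still reaches {E} ∋ E.
X↔E cannot be blocked by any observed set — no back-door set.

X→E: no observed back-door set.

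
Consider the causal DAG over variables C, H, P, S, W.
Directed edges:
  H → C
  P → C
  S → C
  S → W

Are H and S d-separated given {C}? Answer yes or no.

Bayes-Ball from H | {C} reaches {P,S,W}.
S ∈ reach(H|{C}) ⇒ H ⊥̸ S | {C}.

No — H and S are d-connected given {C}.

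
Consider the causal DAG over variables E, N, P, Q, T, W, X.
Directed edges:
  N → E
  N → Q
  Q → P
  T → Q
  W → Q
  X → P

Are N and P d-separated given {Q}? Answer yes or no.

Bayes-Ball from N | {Q} reaches {E,T,W}.
P ∉ reach(N|{Q}) ⇒ N ⊥ P | {Q}.

Yes — N ⊥ P | {Q}.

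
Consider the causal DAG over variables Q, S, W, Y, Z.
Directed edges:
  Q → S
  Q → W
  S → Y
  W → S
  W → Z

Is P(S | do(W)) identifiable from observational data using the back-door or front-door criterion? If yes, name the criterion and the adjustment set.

P(S|do(W)): backdoor, adjust for {Q}.

desc(W)\{W}={S,Y,Z}; candidates ⊆ {Q}.
size 0: {}; under {} W still reaches {Q,S,Y} ∋ S.
{Q}: W⊥S given {Q} in G with W→· removed — back-door holds.
P(S|do(W)) = Σ_{Q} P(S|W,Q)·P(Q).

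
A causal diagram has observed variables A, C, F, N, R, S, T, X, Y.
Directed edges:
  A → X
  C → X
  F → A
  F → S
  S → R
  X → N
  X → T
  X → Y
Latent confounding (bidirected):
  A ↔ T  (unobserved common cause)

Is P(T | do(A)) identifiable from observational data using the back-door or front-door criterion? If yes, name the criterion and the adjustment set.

P(T|do(A)): frontdoor, adjust for {X}.

desc(A)\{A}={N,T,X,Y}; candidates ⊆ {C,F,R,S}.
A↔T: latent back-door arc(s) into A.
size 0: {}; under {} A still reaches {F,R,S,T} ∋ T.
size 1: {C}, {F}, {R} …(+1); under {C} A still reaches {F,R,S,T} ∋ T.
size 2: {C,F}, {C,R}, {C,S} …(+3); under {C,F} A still reaches {T} ∋ T.
A↔T cannot be blocked by any observed set — no back-door set.
{X}: (i) intercepts every directed A→T path; (ii) no back-door A→{X}; (iii) {A} blocks every back-door {X}→T. Front-door holds.
P(T|do(A)) = Σ_{X} P(X|A) Σ_{A'} P(T|X,A')P(A').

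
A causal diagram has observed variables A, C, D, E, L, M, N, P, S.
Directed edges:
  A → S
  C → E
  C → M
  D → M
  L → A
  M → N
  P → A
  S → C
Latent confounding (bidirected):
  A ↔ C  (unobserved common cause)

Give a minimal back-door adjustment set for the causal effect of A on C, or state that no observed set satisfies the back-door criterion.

desc(A)\{A}={C,E,M,N,S}; candidates ⊆ {D,L,P}.
A↔C: latent back-door arc(s) into A.
size 0: {}; under {} A still reaches {C,E,L,M,N,P} ∋ C.
size 1: {D}, {L}, {P}; under {D} A still reaches {C,E,L,M,N,P} ∋ C.
size 2: {D,L}, {D,P}, {L,P}; under {D,L} A still reaches {C,E,M,N,P} ∋ C.
A↔C cannot be blocked by any observed set — no back-door set.

A→C: no observed back-door set.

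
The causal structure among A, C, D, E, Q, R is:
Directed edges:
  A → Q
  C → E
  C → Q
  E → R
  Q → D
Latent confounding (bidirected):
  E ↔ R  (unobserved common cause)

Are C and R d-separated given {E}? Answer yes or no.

No — C and R are d-connected given {E}.

Bayes-Ball from C | {E} reaches {D,Q,R}.
R ∈ reach(C|{E}) ⇒ C ⊥̸ R | {E}.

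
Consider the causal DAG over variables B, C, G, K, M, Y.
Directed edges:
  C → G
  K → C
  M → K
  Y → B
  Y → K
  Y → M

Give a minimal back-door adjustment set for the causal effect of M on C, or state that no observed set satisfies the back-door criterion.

M→C: minimal back-door set {Y}.

desc(M)\{M}={C,G,K}; candidates ⊆ {B,Y}.
size 0: {}; under {} M still reaches {B,C,G,K,Y} ∋ C.
{Y}: M⊥C given {Y} in G with M→· removed — back-door holds.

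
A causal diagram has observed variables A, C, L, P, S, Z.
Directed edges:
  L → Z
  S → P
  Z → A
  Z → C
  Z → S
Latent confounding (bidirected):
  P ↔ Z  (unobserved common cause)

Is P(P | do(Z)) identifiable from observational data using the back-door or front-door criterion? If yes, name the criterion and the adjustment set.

P(P|do(Z)): frontdoor, adjust for {S}.

desc(Z)\{Z}={A,C,P,S}; candidates ⊆ {L}.
Z↔P: latent back-door arc(s) into Z.
size 0: {}; under {} Z still reaches {L,P} ∋ P.
size 1: {L}; under {L} Z still reaches {P} ∋ P.
Z↔P cannot be blocked by any observed set — no back-door set.
{S}: (i) intercepts every directed Z→P path; (ii) no back-door Z→{S}; (iii) {Z} blocks every back-door {S}→P. Front-door holds.
P(P|do(Z)) = Σ_{S} P(S|Z) Σ_{Z'} P(P|S,Z')P(Z').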